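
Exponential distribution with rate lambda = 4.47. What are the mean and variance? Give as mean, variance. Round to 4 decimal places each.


mean = 1/lam, var = 1/lam^2
mean = 1 / 4.47 = 100/447 ≈ 0.223714
lam^2 = 4.47^2 = 19.9809
var = 1 / 19.9809 ≈ 0.050048

0.2237, 0.0500


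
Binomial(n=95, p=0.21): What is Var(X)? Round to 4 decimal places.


Var = n*p*(1-p) = 95 * 0.21 * 0.79 = 15.7605

15.7605


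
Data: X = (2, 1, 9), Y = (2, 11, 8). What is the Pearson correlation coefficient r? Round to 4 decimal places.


r = sum((xi-xbar)(yi-ybar)) / sqrt(sum((xi-xbar)^2) * sum((yi-ybar)^2))
n = 3, xbar = 12/3 = 4, ybar = 21/3 = 7
Sxy = sum((xi-xbar)(yi-ybar)) = 3
Sxx = sum((xi-xbar)^2) = 38
Syy = sum((yi-ybar)^2) = 42
sqrt(Sxx*Syy) ≈ 39.949969
r = Sxy / sqrt(Sxx*Syy) = 3 / 39.949969 ≈ 0.075094

0.0751


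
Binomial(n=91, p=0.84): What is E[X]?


E[X] = n*p = 91 * 0.84 = 76.44

76.44


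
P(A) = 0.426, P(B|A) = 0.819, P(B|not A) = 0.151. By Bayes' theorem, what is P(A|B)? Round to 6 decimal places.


P(A|B) = P(B|A)*P(A) / P(B), P(B) = P(B|A)*P(A) + P(B|not A)*P(not A)
P(B|A)*P(A) = 0.819 * 0.426 = 0.348894
P(B|not A)*P(not A) = 0.151 * 0.574 = 0.086674
P(B) = 0.348894 + 0.086674 = 0.435568
P(A|B) = 0.348894 / 0.435568 ≈ 0.80100926

0.801009


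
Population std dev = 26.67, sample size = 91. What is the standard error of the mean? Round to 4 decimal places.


SE = sigma / sqrt(n)
sqrt(91) ≈ 9.539392
SE = 26.67 / 9.539392 ≈ 2.795776

2.7958


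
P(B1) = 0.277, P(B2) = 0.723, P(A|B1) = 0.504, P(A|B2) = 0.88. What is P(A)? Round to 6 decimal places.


P(A) = P(A|B1)*P(B1) + P(A|B2)*P(B2)
P(A|B1)*P(B1) = 0.504 * 0.277 = 0.139608
P(A|B2)*P(B2) = 0.88 * 0.723 = 0.63624
P(A) = 0.139608 + 0.63624 = 0.775848

0.775848


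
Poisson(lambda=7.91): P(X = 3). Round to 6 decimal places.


P = e^(-lam) * lam^k / k!
e^(-7.91) ≈ 0.0003670546
lam^k = 7.91^3 = 494.913671
k! = 3! = 6
P = 0.0003670546 * 494.913671 / 6 ≈ 0.030277

0.030277


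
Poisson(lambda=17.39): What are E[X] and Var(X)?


E[X] = Var(X) = lambda = 17.39

17.39, 17.39


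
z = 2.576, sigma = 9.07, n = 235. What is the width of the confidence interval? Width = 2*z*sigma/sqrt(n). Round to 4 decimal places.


width = 2*z*sigma/sqrt(n)
2*z*sigma = 2 * 2.576 * 9.07 = 46.72864
sqrt(235) ≈ 15.329710
width = 46.72864 / 15.329710 ≈ 3.048240

3.0482


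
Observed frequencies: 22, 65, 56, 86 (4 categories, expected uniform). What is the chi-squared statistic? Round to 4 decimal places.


chi2 = sum((O-E)^2/E), E = total/4
total = 229, E = 229/4 = 57.25
(22 - 57.25)^2 / 57.25 = 1242.5625 / 57.25 = 19881/916 ≈ 21.704148
(65 - 57.25)^2 / 57.25 = 60.0625 / 57.25 = 961/916 ≈ 1.049127
(56 - 57.25)^2 / 57.25 = 1.5625 / 57.25 = 25/916 ≈ 0.027293
(86 - 57.25)^2 / 57.25 = 826.5625 / 57.25 = 13225/916 ≈ 14.437773
chi2 = 8523/229 ≈ 37.218341

37.2183


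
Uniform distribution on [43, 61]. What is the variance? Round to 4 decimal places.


Var = (b-a)^2 / 12
(b-a)^2 = (61 - 43)^2 = 324
Var = 324/12 = 27

27.0000


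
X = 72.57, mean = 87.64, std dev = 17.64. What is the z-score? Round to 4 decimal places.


z = (X - mu) / sigma
X - mu = 72.57 - 87.64 = -15.07
z = -15.07 / 17.64 = -1507/1764 ≈ -0.854308

-0.8543


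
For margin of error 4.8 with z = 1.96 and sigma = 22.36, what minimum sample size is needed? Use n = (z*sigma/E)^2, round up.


z*sigma/E = 1.96 * 22.36 / 4.8 = 27391/3000 ≈ 9.130333
(z*sigma/E)^2 ≈ 83.362987
round up: n = 84

84


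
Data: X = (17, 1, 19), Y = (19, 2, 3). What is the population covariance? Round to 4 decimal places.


Cov = (1/n)*sum((xi-xbar)(yi-ybar))
n = 3, xbar = 37/3 ≈ 12.333333, ybar = 24/3 = 8
sum((xi-xbar)(yi-ybar)) = 86
Cov = 86 / 3 = 86/3 ≈ 28.666667

28.6667


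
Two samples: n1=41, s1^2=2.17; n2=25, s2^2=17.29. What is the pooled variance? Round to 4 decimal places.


sp^2 = ((n1-1)*s1^2 + (n2-1)*s2^2)/(n1+n2-2)
(n1-1)*s1^2 = 40 * 2.17 = 86.8
(n2-1)*s2^2 = 24 * 17.29 = 414.96
numerator = 86.8 + 414.96 = 501.76
n1+n2-2 = 64
sp^2 = 501.76 / 64 = 7.84

7.8400


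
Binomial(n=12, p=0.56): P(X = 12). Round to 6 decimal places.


P = C(n,k) * p^k * (1-p)^(n-k)
C(12,12) = 1
p^k = 0.56^12 ≈ 0.0009511660
(1-p)^(n-k) = 0.44^0 = 1
P = 1 * 0.0009511660 * 1 ≈ 0.000951

0.000951


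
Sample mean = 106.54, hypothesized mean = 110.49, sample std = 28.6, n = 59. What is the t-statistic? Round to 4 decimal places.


t = (xbar - mu0) / (s/sqrt(n))
xbar - mu0 = 106.54 - 110.49 = -3.95
sqrt(59) ≈ 7.68114575
s/sqrt(n) = 28.6 / 7.68114575 ≈ 3.72340285
t = -3.95 / 3.72340285 ≈ -1.060858

-1.0609


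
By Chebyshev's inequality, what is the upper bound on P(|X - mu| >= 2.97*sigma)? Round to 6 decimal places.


P <= 1/k^2
k^2 = 2.97^2 = 8.8209
1/k^2 = 1 / 8.8209 ≈ 0.11336712

0.113367


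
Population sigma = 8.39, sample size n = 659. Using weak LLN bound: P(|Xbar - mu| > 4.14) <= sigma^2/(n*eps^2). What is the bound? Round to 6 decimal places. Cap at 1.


bound = min(1, sigma^2/(n*eps^2))
sigma^2 = 8.39^2 = 70.3921
n*eps^2 = 659 * 4.14^2 = 659 * 17.1396 = 11294.9964
sigma^2/(n*eps^2) = 70.3921 / 11294.9964 ≈ 0.00623215

0.006232


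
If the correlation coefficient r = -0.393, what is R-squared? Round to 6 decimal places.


R^2 = r^2 = (-0.393)^2 = 0.154449

0.154449


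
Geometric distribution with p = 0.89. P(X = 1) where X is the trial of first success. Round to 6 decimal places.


P = (1-p)^(k-1) * p
(1-p)^(k-1) = 0.11^0 = 1
P = 1 * 0.89 = 0.89

0.890000


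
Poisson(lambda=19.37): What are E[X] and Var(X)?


E[X] = Var(X) = lambda = 19.37

19.37, 19.37


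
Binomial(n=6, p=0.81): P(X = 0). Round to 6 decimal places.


P = C(n,k) * p^k * (1-p)^(n-k)
C(6,0) = 1
p^k = 0.81^0 = 1
(1-p)^(n-k) = 0.19^6 ≈ 0.00004704588
P = 1 * 1 * 0.00004704588 ≈ 0.000047

0.000047


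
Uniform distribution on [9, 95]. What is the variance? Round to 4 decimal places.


Var = (b-a)^2 / 12
(b-a)^2 = (95 - 9)^2 = 7396
Var = 7396/12 ≈ 616.333333

616.3333


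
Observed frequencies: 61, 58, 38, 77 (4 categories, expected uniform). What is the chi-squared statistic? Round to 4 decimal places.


chi2 = sum((O-E)^2/E), E = total/4
total = 234, E = 234/4 = 58.5
(61 - 58.5)^2 / 58.5 = 6.25 / 58.5 = 25/234 ≈ 0.106838
(58 - 58.5)^2 / 58.5 = 0.25 / 58.5 = 1/234 ≈ 0.004274
(38 - 58.5)^2 / 58.5 = 420.25 / 58.5 = 1681/234 ≈ 7.183761
(77 - 58.5)^2 / 58.5 = 342.25 / 58.5 = 1369/234 ≈ 5.850427
chi2 = 1538/117 ≈ 13.145299

13.1453


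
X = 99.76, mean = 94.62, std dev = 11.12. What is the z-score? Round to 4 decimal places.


z = (X - mu) / sigma
X - mu = 99.76 - 94.62 = 5.14
z = 5.14 / 11.12 = 257/556 ≈ 0.462230

0.4622


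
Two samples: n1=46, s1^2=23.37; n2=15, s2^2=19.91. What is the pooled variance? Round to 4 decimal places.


sp^2 = ((n1-1)*s1^2 + (n2-1)*s2^2)/(n1+n2-2)
(n1-1)*s1^2 = 45 * 23.37 = 1051.65
(n2-1)*s2^2 = 14 * 19.91 = 278.74
numerator = 1051.65 + 278.74 = 1330.39
n1+n2-2 = 59
sp^2 = 1330.39 / 59 = 133039/5900 ≈ 22.548983

22.5490


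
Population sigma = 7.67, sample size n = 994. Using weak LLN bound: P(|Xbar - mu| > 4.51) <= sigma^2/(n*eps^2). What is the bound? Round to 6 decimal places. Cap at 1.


bound = min(1, sigma^2/(n*eps^2))
sigma^2 = 7.67^2 = 58.8289
n*eps^2 = 994 * 4.51^2 = 994 * 20.3401 = 20218.0594
sigma^2/(n*eps^2) = 58.8289 / 20218.0594 ≈ 0.00290972

0.002910


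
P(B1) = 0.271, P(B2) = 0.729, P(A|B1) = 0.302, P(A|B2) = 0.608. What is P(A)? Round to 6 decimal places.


P(A) = P(A|B1)*P(B1) + P(A|B2)*P(B2)
P(A|B1)*P(B1) = 0.302 * 0.271 = 0.081842
P(A|B2)*P(B2) = 0.608 * 0.729 = 0.443232
P(A) = 0.081842 + 0.443232 = 0.525074

0.525074


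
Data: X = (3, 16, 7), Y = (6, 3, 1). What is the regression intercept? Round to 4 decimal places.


a = ybar - b*xbar, where b = sum((xi-xbar)(yi-ybar)) / sum((xi-xbar)^2)
n = 3, xbar = 26/3 ≈ 8.666667, ybar = 10/3 ≈ 3.333333
Sxy = sum((xi-xbar)(yi-ybar)) = -41/3 ≈ -13.666667
Sxx = sum((xi-xbar)^2) = 266/3 ≈ 88.666667
b = Sxy / Sxx = -41/266 ≈ -0.154135
a = 3.333333 - (-0.154135) * 8.666667 = 621/133 ≈ 4.669173

4.6692


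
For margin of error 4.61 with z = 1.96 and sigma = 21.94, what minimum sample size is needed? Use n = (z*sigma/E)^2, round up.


z*sigma/E = 1.96 * 21.94 / 4.61 ≈ 9.328069
(z*sigma/E)^2 ≈ 87.012879
round up: n = 88

88


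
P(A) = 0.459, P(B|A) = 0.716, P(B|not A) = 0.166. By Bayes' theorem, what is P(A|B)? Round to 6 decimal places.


P(A|B) = P(B|A)*P(A) / P(B), P(B) = P(B|A)*P(A) + P(B|not A)*P(not A)
P(B|A)*P(A) = 0.716 * 0.459 = 0.328644
P(B|not A)*P(not A) = 0.166 * 0.541 = 0.089806
P(B) = 0.328644 + 0.089806 = 0.41845
P(A|B) = 0.328644 / 0.41845 ≈ 0.78538416

0.785384


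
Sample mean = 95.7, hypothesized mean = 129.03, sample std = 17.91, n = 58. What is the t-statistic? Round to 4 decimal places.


t = (xbar - mu0) / (s/sqrt(n))
xbar - mu0 = 95.7 - 129.03 = -33.33
sqrt(58) ≈ 7.61577311
s/sqrt(n) = 17.91 / 7.61577311 ≈ 2.35169821
t = -33.33 / 2.35169821 ≈ -14.172737

-14.1727


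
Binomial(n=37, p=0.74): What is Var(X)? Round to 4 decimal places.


Var = n*p*(1-p) = 37 * 0.74 * 0.26 = 7.1188

7.1188


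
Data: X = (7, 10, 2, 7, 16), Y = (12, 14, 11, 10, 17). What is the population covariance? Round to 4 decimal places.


Cov = (1/n)*sum((xi-xbar)(yi-ybar))
n = 5, xbar = 42/5 = 8.4, ybar = 64/5 = 12.8
sum((xi-xbar)(yi-ybar)) = 50.4
Cov = 50.4 / 5 = 10.08

10.0800


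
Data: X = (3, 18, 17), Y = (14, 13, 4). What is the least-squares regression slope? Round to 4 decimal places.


b = sum((xi-xbar)(yi-ybar)) / sum((xi-xbar)^2)
n = 3, xbar = 38/3 ≈ 12.666667, ybar = 31/3 ≈ 10.333333
Sxy = sum((xi-xbar)(yi-ybar)) = -146/3 ≈ -48.666667
Sxx = sum((xi-xbar)^2) = 422/3 ≈ 140.666667
b = Sxy / Sxx = -73/211 ≈ -0.345972

-0.3460


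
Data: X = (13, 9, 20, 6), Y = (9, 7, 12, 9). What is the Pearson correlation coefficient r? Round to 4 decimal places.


r = sum((xi-xbar)(yi-ybar)) / sqrt(sum((xi-xbar)^2) * sum((yi-ybar)^2))
n = 4, xbar = 48/4 = 12, ybar = 37/4 = 9.25
Sxy = sum((xi-xbar)(yi-ybar)) = 30
Sxx = sum((xi-xbar)^2) = 110
Syy = sum((yi-ybar)^2) = 12.75
sqrt(Sxx*Syy) ≈ 37.449967
r = Sxy / sqrt(Sxx*Syy) = 30 / 37.449967 ≈ 0.801069

0.8011


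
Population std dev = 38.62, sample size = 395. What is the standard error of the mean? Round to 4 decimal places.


SE = sigma / sqrt(n)
sqrt(395) ≈ 19.874607
SE = 38.62 / 19.874607 ≈ 1.943183

1.9432


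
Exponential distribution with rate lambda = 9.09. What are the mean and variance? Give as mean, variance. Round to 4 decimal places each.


mean = 1/lam, var = 1/lam^2
mean = 1 / 9.09 = 100/909 ≈ 0.110011
lam^2 = 9.09^2 = 82.6281
var = 1 / 82.6281 ≈ 0.012102

0.1100, 0.0121


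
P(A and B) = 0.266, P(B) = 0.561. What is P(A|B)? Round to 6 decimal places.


P(A|B) = P(A and B) / P(B) = 0.266 / 0.561 = 266/561 ≈ 0.47415330

0.474153


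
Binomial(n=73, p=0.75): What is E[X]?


E[X] = n*p = 73 * 0.75 = 54.75

54.75


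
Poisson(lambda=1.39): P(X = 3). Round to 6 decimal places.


P = e^(-lam) * lam^k / k!
e^(-1.39) ≈ 0.2490753
lam^k = 1.39^3 = 2.685619
k! = 3! = 6
P = 0.2490753 * 2.685619 / 6 ≈ 0.111487

0.111487


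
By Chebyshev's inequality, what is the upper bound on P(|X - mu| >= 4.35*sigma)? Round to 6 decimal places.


P <= 1/k^2
k^2 = 4.35^2 = 18.9225
1/k^2 = 1 / 18.9225 = 400/7569 ≈ 0.05284714

0.052847


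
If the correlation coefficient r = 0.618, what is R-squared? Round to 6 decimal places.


R^2 = r^2 = (0.618)^2 = 0.381924

0.381924


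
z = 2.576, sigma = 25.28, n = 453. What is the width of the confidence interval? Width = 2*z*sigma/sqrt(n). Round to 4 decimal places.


width = 2*z*sigma/sqrt(n)
2*z*sigma = 2 * 2.576 * 25.28 = 130.24256
sqrt(453) ≈ 21.283797
width = 130.24256 / 21.283797 ≈ 6.119329

6.1193


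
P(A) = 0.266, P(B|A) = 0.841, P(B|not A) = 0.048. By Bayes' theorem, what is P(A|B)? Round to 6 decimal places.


P(A|B) = P(B|A)*P(A) / P(B), P(B) = P(B|A)*P(A) + P(B|not A)*P(not A)
P(B|A)*P(A) = 0.841 * 0.266 = 0.223706
P(B|not A)*P(not A) = 0.048 * 0.734 = 0.035232
P(B) = 0.223706 + 0.035232 = 0.258938
P(A|B) = 0.223706 / 0.258938 ≈ 0.86393654

0.863937


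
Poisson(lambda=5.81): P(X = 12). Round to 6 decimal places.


P = e^(-lam) * lam^k / k!
e^(-5.81) ≈ 0.002997430
lam^k = 5.81^12 ≈ 1479495296.027921
k! = 12! = 479001600
P = 0.002997430 * 1479495296.027921 / 479001600 ≈ 0.009258

0.009258


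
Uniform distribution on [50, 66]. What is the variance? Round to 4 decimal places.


Var = (b-a)^2 / 12
(b-a)^2 = (66 - 50)^2 = 256
Var = 256/12 ≈ 21.333333

21.3333


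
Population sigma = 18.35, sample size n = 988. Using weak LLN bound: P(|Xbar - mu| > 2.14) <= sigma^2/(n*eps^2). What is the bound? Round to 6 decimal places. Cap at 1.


bound = min(1, sigma^2/(n*eps^2))
sigma^2 = 18.35^2 = 336.7225
n*eps^2 = 988 * 2.14^2 = 988 * 4.5796 = 4524.6448
sigma^2/(n*eps^2) = 336.7225 / 4524.6448 ≈ 0.07441965

0.074420


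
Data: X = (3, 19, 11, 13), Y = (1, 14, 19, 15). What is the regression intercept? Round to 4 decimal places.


a = ybar - b*xbar, where b = sum((xi-xbar)(yi-ybar)) / sum((xi-xbar)^2)
n = 4, xbar = 46/4 = 11.5, ybar = 49/4 = 12.25
Sxy = sum((xi-xbar)(yi-ybar)) = 109.5
Sxx = sum((xi-xbar)^2) = 131
b = Sxy / Sxx = 219/262 ≈ 0.835878
a = 12.25 - 0.835878 * 11.5 = 691/262 ≈ 2.637405

2.6374


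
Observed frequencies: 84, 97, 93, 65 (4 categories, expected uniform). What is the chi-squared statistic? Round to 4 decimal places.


chi2 = sum((O-E)^2/E), E = total/4
total = 339, E = 339/4 = 84.75
(84 - 84.75)^2 / 84.75 = 0.5625 / 84.75 = 3/452 ≈ 0.006637
(97 - 84.75)^2 / 84.75 = 150.0625 / 84.75 = 2401/1356 ≈ 1.770649
(93 - 84.75)^2 / 84.75 = 68.0625 / 84.75 = 363/452 ≈ 0.803097
(65 - 84.75)^2 / 84.75 = 390.0625 / 84.75 = 6241/1356 ≈ 4.602507
chi2 = 2435/339 ≈ 7.182891

7.1829


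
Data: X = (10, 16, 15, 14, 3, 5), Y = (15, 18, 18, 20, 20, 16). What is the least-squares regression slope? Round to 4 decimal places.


b = sum((xi-xbar)(yi-ybar)) / sum((xi-xbar)^2)
n = 6, xbar = 63/6 = 10.5, ybar = 107/6 ≈ 17.833333
Sxy = sum((xi-xbar)(yi-ybar)) = 4.5
Sxx = sum((xi-xbar)^2) = 149.5
b = Sxy / Sxx = 9/299 ≈ 0.030100

0.0301


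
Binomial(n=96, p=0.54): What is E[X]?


E[X] = n*p = 96 * 0.54 = 51.84

51.84


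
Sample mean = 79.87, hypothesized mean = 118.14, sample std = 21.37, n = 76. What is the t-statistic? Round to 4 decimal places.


t = (xbar - mu0) / (s/sqrt(n))
xbar - mu0 = 79.87 - 118.14 = -38.27
sqrt(76) ≈ 8.71779789
s/sqrt(n) = 21.37 / 8.71779789 ≈ 2.45130712
t = -38.27 / 2.45130712 ≈ -15.612079

-15.6121


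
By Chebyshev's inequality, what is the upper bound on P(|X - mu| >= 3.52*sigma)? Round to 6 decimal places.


P <= 1/k^2
k^2 = 3.52^2 = 12.3904
1/k^2 = 1 / 12.3904 = 625/7744 ≈ 0.08070764

0.080708


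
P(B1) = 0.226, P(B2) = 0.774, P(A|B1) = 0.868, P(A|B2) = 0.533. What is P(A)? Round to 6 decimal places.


P(A) = P(A|B1)*P(B1) + P(A|B2)*P(B2)
P(A|B1)*P(B1) = 0.868 * 0.226 = 0.196168
P(A|B2)*P(B2) = 0.533 * 0.774 = 0.412542
P(A) = 0.196168 + 0.412542 = 0.60871

0.608710


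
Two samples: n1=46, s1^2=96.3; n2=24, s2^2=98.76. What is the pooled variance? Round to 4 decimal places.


sp^2 = ((n1-1)*s1^2 + (n2-1)*s2^2)/(n1+n2-2)
(n1-1)*s1^2 = 45 * 96.3 = 4333.5
(n2-1)*s2^2 = 23 * 98.76 = 2271.48
numerator = 4333.5 + 2271.48 = 6604.98
n1+n2-2 = 68
sp^2 = 6604.98 / 68 = 330249/3400 ≈ 97.132059

97.1321


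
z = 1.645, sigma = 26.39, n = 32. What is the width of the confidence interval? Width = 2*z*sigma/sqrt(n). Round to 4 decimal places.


width = 2*z*sigma/sqrt(n)
2*z*sigma = 2 * 1.645 * 26.39 = 86.8231
sqrt(32) ≈ 5.656854
width = 86.8231 / 5.656854 ≈ 15.348301

15.3483


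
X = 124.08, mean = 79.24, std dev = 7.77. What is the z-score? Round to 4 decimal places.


z = (X - mu) / sigma
X - mu = 124.08 - 79.24 = 44.84
z = 44.84 / 7.77 = 4484/777 ≈ 5.770914

5.7709


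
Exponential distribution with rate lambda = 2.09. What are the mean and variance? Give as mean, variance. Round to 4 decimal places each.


mean = 1/lam, var = 1/lam^2
mean = 1 / 2.09 = 100/209 ≈ 0.478469
lam^2 = 2.09^2 = 4.3681
var = 1 / 4.3681 ≈ 0.228932

0.4785, 0.2289


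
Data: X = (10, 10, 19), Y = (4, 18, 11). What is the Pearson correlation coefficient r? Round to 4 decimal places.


r = sum((xi-xbar)(yi-ybar)) / sqrt(sum((xi-xbar)^2) * sum((yi-ybar)^2))
n = 3, xbar = 39/3 = 13, ybar = 33/3 = 11
Sxy = sum((xi-xbar)(yi-ybar)) = 0
Sxx = sum((xi-xbar)^2) = 54
Syy = sum((yi-ybar)^2) = 98
sqrt(Sxx*Syy) ≈ 72.746134
r = Sxy / sqrt(Sxx*Syy) = 0 / 72.746134 ≈ 0.000000

0.0000


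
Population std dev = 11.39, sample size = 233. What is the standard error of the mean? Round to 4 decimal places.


SE = sigma / sqrt(n)
sqrt(233) ≈ 15.264338
SE = 11.39 / 15.264338 ≈ 0.746184

0.7462


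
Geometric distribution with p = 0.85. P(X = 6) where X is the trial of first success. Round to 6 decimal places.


P = (1-p)^(k-1) * p
(1-p)^(k-1) = 0.15^5 = 0.0000759375
P = 0.0000759375 * 0.85 ≈ 0.00006454688

0.000065


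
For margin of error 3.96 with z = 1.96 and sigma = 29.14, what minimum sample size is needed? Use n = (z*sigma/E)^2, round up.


z*sigma/E = 1.96 * 29.14 / 3.96 = 71393/4950 ≈ 14.422828
(z*sigma/E)^2 ≈ 208.017976
round up: n = 209

209


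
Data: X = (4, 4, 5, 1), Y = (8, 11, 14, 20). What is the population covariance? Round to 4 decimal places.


Cov = (1/n)*sum((xi-xbar)(yi-ybar))
n = 4, xbar = 14/4 = 3.5, ybar = 53/4 = 13.25
sum((xi-xbar)(yi-ybar)) = -19.5
Cov = -19.5 / 4 = -4.875

-4.8750


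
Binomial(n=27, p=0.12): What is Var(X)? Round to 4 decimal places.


Var = n*p*(1-p) = 27 * 0.12 * 0.88 = 2.8512

2.8512


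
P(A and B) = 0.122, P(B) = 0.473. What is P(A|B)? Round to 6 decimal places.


P(A|B) = P(A and B) / P(B) = 0.122 / 0.473 = 122/473 ≈ 0.25792812

0.257928


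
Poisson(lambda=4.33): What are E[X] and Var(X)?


E[X] = Var(X) = lambda = 4.33

4.33, 4.33


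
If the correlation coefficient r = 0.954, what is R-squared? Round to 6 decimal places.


R^2 = r^2 = (0.954)^2 = 0.910116

0.910116


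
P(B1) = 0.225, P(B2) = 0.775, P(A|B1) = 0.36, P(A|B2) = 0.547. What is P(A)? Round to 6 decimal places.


P(A) = P(A|B1)*P(B1) + P(A|B2)*P(B2)
P(A|B1)*P(B1) = 0.36 * 0.225 = 0.081
P(A|B2)*P(B2) = 0.547 * 0.775 = 0.423925
P(A) = 0.081 + 0.423925 = 0.504925

0.504925


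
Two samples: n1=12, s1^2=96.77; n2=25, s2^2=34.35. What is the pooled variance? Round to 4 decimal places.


sp^2 = ((n1-1)*s1^2 + (n2-1)*s2^2)/(n1+n2-2)
(n1-1)*s1^2 = 11 * 96.77 = 1064.47
(n2-1)*s2^2 = 24 * 34.35 = 824.4
numerator = 1064.47 + 824.4 = 1888.87
n1+n2-2 = 35
sp^2 = 1888.87 / 35 = 188887/3500 ≈ 53.967714

53.9677


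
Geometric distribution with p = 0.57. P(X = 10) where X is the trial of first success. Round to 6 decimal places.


P = (1-p)^(k-1) * p
(1-p)^(k-1) = 0.43^9 ≈ 0.0005025926
P = 0.0005025926 * 0.57 ≈ 0.0002864778

0.000286


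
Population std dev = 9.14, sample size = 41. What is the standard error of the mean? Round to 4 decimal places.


SE = sigma / sqrt(n)
sqrt(41) ≈ 6.403124
SE = 9.14 / 6.403124 ≈ 1.427428

1.4274


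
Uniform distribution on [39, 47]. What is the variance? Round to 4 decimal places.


Var = (b-a)^2 / 12
(b-a)^2 = (47 - 39)^2 = 64
Var = 64/12 ≈ 5.333333

5.3333


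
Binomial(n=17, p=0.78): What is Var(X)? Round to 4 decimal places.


Var = n*p*(1-p) = 17 * 0.78 * 0.22 = 2.9172

2.9172


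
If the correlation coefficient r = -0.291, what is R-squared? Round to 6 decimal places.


R^2 = r^2 = (-0.291)^2 = 0.084681

0.084681


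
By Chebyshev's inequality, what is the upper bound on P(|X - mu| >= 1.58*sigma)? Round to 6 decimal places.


P <= 1/k^2
k^2 = 1.58^2 = 2.4964
1/k^2 = 1 / 2.4964 = 2500/6241 ≈ 0.40057683

0.400577


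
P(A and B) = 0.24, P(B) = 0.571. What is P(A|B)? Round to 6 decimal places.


P(A|B) = P(A and B) / P(B) = 0.24 / 0.571 = 240/571 ≈ 0.42031524

0.420315


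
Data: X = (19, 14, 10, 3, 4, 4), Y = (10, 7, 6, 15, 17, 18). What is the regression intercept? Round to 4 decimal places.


a = ybar - b*xbar, where b = sum((xi-xbar)(yi-ybar)) / sum((xi-xbar)^2)
n = 6, xbar = 54/6 = 9, ybar = 73/6 ≈ 12.166667
Sxy = sum((xi-xbar)(yi-ybar)) = -124
Sxx = sum((xi-xbar)^2) = 212
b = Sxy / Sxx = -31/53 ≈ -0.584906
a = 12.166667 - (-0.584906) * 9 = 5543/318 ≈ 17.430818

17.4308


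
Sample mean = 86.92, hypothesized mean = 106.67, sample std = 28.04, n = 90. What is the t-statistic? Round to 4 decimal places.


t = (xbar - mu0) / (s/sqrt(n))
xbar - mu0 = 86.92 - 106.67 = -19.75
sqrt(90) ≈ 9.48683298
s/sqrt(n) = 28.04 / 9.48683298 ≈ 2.95567552
t = -19.75 / 2.95567552 ≈ -6.682060

-6.6821


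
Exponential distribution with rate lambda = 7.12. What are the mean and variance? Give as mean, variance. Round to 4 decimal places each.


mean = 1/lam, var = 1/lam^2
mean = 1 / 7.12 = 25/178 ≈ 0.140449
lam^2 = 7.12^2 = 50.6944
var = 1 / 50.6944 ≈ 0.019726

0.1404, 0.0197


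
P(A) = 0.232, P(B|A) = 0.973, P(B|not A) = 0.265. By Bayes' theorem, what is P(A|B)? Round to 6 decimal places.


P(A|B) = P(B|A)*P(A) / P(B), P(B) = P(B|A)*P(A) + P(B|not A)*P(not A)
P(B|A)*P(A) = 0.973 * 0.232 = 0.225736
P(B|not A)*P(not A) = 0.265 * 0.768 = 0.20352
P(B) = 0.225736 + 0.20352 = 0.429256
P(A|B) = 0.225736 / 0.429256 ≈ 0.52587733

0.525877


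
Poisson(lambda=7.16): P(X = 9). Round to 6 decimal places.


P = e^(-lam) * lam^k / k!
e^(-7.16) ≈ 0.0007770546
lam^k = 7.16^9 ≈ 49455796.508709
k! = 9! = 362880
P = 0.0007770546 * 49455796.508709 / 362880 ≈ 0.105902

0.105902


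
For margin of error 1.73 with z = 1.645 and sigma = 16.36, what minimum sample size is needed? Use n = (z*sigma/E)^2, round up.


z*sigma/E = 1.645 * 16.36 / 1.73 = 134561/8650 ≈ 15.556185
(z*sigma/E)^2 ≈ 241.994891
round up: n = 242

242


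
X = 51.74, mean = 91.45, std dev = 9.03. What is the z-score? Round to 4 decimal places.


z = (X - mu) / sigma
X - mu = 51.74 - 91.45 = -39.71
z = -39.71 / 9.03 = -3971/903 ≈ -4.397564

-4.3976


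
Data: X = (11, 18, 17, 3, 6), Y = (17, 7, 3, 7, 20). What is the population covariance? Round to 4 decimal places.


Cov = (1/n)*sum((xi-xbar)(yi-ybar))
n = 5, xbar = 55/5 = 11, ybar = 54/5 = 10.8
sum((xi-xbar)(yi-ybar)) = -89
Cov = -89 / 5 = -17.8

-17.8000


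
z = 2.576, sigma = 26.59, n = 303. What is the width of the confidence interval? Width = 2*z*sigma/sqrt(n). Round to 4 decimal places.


width = 2*z*sigma/sqrt(n)
2*z*sigma = 2 * 2.576 * 26.59 = 136.99168
sqrt(303) ≈ 17.406895
width = 136.99168 / 17.406895 ≈ 7.869966

7.8700


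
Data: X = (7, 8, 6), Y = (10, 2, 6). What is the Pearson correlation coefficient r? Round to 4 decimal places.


r = sum((xi-xbar)(yi-ybar)) / sqrt(sum((xi-xbar)^2) * sum((yi-ybar)^2))
n = 3, xbar = 21/3 = 7, ybar = 18/3 = 6
Sxy = sum((xi-xbar)(yi-ybar)) = -4
Sxx = sum((xi-xbar)^2) = 2
Syy = sum((yi-ybar)^2) = 32
sqrt(Sxx*Syy) = 8
r = Sxy / sqrt(Sxx*Syy) = -4 / 8 = -0.5

-0.5000


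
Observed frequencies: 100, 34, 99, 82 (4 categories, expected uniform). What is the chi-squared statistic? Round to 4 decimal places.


chi2 = sum((O-E)^2/E), E = total/4
total = 315, E = 315/4 = 78.75
(100 - 78.75)^2 / 78.75 = 451.5625 / 78.75 = 1445/252 ≈ 5.734127
(34 - 78.75)^2 / 78.75 = 2002.5625 / 78.75 = 32041/1260 ≈ 25.429365
(99 - 78.75)^2 / 78.75 = 410.0625 / 78.75 = 729/140 ≈ 5.207143
(82 - 78.75)^2 / 78.75 = 10.5625 / 78.75 = 169/1260 ≈ 0.134127
chi2 = 3833/105 ≈ 36.504762

36.5048


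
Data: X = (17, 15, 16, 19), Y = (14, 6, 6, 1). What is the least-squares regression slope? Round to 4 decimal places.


b = sum((xi-xbar)(yi-ybar)) / sum((xi-xbar)^2)
n = 4, xbar = 67/4 = 16.75, ybar = 27/4 = 6.75
Sxy = sum((xi-xbar)(yi-ybar)) = -9.25
Sxx = sum((xi-xbar)^2) = 8.75
b = Sxy / Sxx = -37/35 ≈ -1.057143

-1.0571


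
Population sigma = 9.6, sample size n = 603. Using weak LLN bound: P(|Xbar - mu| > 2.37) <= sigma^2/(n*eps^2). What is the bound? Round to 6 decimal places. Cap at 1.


bound = min(1, sigma^2/(n*eps^2))
sigma^2 = 9.6^2 = 92.16
n*eps^2 = 603 * 2.37^2 = 603 * 5.6169 = 3386.9907
sigma^2/(n*eps^2) = 92.16 / 3386.9907 ≈ 0.02720999

0.027210


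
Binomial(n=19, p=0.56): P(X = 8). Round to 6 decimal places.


P = C(n,k) * p^k * (1-p)^(n-k)
C(19,8) = 75582
p^k = 0.56^8 ≈ 0.009671731
(1-p)^(n-k) = 0.44^11 ≈ 0.0001196684
P = 75582 * 0.009671731 * 0.0001196684 ≈ 0.087479

0.087479


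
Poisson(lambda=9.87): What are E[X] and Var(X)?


E[X] = Var(X) = lambda = 9.87

9.87, 9.87


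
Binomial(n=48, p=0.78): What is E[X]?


E[X] = n*p = 48 * 0.78 = 37.44

37.44


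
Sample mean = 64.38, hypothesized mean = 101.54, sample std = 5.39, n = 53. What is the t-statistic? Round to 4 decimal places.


t = (xbar - mu0) / (s/sqrt(n))
xbar - mu0 = 64.38 - 101.54 = -37.16
sqrt(53) ≈ 7.28010989
s/sqrt(n) = 5.39 / 7.28010989 ≈ 0.74037344
t = -37.16 / 0.74037344 ≈ -50.190887

-50.1909


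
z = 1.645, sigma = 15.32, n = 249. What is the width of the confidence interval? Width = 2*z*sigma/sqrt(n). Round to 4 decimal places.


width = 2*z*sigma/sqrt(n)
2*z*sigma = 2 * 1.645 * 15.32 = 50.4028
sqrt(249) ≈ 15.779734
width = 50.4028 / 15.779734 ≈ 3.194148

3.1941


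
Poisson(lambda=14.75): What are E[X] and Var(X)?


E[X] = Var(X) = lambda = 14.75

14.75, 14.75


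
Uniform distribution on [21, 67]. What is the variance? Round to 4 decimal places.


Var = (b-a)^2 / 12
(b-a)^2 = (67 - 21)^2 = 2116
Var = 2116/12 ≈ 176.333333

176.3333


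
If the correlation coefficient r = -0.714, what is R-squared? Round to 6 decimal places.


R^2 = r^2 = (-0.714)^2 = 0.509796

0.509796


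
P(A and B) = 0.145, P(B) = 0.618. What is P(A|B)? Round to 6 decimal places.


P(A|B) = P(A and B) / P(B) = 0.145 / 0.618 = 145/618 ≈ 0.23462783

0.234628


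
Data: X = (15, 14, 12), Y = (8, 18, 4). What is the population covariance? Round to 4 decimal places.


Cov = (1/n)*sum((xi-xbar)(yi-ybar))
n = 3, xbar = 41/3 ≈ 13.666667, ybar = 30/3 = 10
sum((xi-xbar)(yi-ybar)) = 10
Cov = 10 / 3 = 10/3 ≈ 3.333333

3.3333


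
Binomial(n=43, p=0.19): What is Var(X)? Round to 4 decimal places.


Var = n*p*(1-p) = 43 * 0.19 * 0.81 = 6.6177

6.6177


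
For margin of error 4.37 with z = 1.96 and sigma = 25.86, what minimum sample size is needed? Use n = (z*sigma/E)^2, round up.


z*sigma/E = 1.96 * 25.86 / 4.37 ≈ 11.598535
(z*sigma/E)^2 ≈ 134.526025
round up: n = 135

135


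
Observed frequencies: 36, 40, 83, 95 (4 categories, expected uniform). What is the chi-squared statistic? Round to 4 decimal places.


chi2 = sum((O-E)^2/E), E = total/4
total = 254, E = 254/4 = 63.5
(36 - 63.5)^2 / 63.5 = 756.25 / 63.5 = 3025/254 ≈ 11.909449
(40 - 63.5)^2 / 63.5 = 552.25 / 63.5 = 2209/254 ≈ 8.696850
(83 - 63.5)^2 / 63.5 = 380.25 / 63.5 = 1521/254 ≈ 5.988189
(95 - 63.5)^2 / 63.5 = 992.25 / 63.5 = 3969/254 ≈ 15.625984
chi2 = 5362/127 ≈ 42.220472

42.2205


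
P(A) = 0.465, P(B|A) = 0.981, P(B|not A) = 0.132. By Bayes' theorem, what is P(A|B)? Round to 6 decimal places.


P(A|B) = P(B|A)*P(A) / P(B), P(B) = P(B|A)*P(A) + P(B|not A)*P(not A)
P(B|A)*P(A) = 0.981 * 0.465 = 0.456165
P(B|not A)*P(not A) = 0.132 * 0.535 = 0.07062
P(B) = 0.456165 + 0.07062 = 0.526785
P(A|B) = 0.456165 / 0.526785 ≈ 0.86594151

0.865942


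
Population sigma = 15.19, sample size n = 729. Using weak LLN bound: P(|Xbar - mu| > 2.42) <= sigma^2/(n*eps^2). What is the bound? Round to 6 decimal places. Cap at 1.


bound = min(1, sigma^2/(n*eps^2))
sigma^2 = 15.19^2 = 230.7361
n*eps^2 = 729 * 2.42^2 = 729 * 5.8564 = 4269.3156
sigma^2/(n*eps^2) = 230.7361 / 4269.3156 ≈ 0.05404522

0.054045


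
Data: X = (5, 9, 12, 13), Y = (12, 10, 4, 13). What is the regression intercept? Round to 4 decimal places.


a = ybar - b*xbar, where b = sum((xi-xbar)(yi-ybar)) / sum((xi-xbar)^2)
n = 4, xbar = 39/4 = 9.75, ybar = 39/4 = 9.75
Sxy = sum((xi-xbar)(yi-ybar)) = -13.25
Sxx = sum((xi-xbar)^2) = 38.75
b = Sxy / Sxx = -53/155 ≈ -0.341935
a = 9.75 - (-0.341935) * 9.75 = 2028/155 ≈ 13.083871

13.0839


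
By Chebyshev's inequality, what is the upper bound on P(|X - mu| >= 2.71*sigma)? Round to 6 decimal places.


P <= 1/k^2
k^2 = 2.71^2 = 7.3441
1/k^2 = 1 / 7.3441 ≈ 0.13616372

0.136164


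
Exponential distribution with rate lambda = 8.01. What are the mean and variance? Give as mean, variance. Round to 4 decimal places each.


mean = 1/lam, var = 1/lam^2
mean = 1 / 8.01 = 100/801 ≈ 0.124844
lam^2 = 8.01^2 = 64.1601
var = 1 / 64.1601 ≈ 0.015586

0.1248, 0.0156


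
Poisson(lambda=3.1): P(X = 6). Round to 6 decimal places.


P = e^(-lam) * lam^k / k!
e^(-3.1) ≈ 0.04504920
lam^k = 3.1^6 = 887.503681
k! = 6! = 720
P = 0.04504920 * 887.503681 / 720 ≈ 0.055530

0.055530


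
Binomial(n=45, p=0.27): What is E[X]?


E[X] = n*p = 45 * 0.27 = 12.15

12.15


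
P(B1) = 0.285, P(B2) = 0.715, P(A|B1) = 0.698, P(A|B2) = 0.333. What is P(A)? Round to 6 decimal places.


P(A) = P(A|B1)*P(B1) + P(A|B2)*P(B2)
P(A|B1)*P(B1) = 0.698 * 0.285 = 0.19893
P(A|B2)*P(B2) = 0.333 * 0.715 = 0.238095
P(A) = 0.19893 + 0.238095 = 0.437025

0.437025


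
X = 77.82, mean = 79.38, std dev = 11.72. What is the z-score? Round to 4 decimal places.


z = (X - mu) / sigma
X - mu = 77.82 - 79.38 = -1.56
z = -1.56 / 11.72 = -39/293 ≈ -0.133106

-0.1331


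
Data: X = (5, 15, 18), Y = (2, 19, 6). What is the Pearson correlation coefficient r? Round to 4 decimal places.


r = sum((xi-xbar)(yi-ybar)) / sqrt(sum((xi-xbar)^2) * sum((yi-ybar)^2))
n = 3, xbar = 38/3 ≈ 12.666667, ybar = 27/3 = 9
Sxy = sum((xi-xbar)(yi-ybar)) = 61
Sxx = sum((xi-xbar)^2) = 278/3 ≈ 92.666667
Syy = sum((yi-ybar)^2) = 158
sqrt(Sxx*Syy) ≈ 121.001377
r = Sxy / sqrt(Sxx*Syy) = 61 / 121.001377 ≈ 0.504126

0.5041


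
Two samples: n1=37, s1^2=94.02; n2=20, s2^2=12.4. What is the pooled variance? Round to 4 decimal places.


sp^2 = ((n1-1)*s1^2 + (n2-1)*s2^2)/(n1+n2-2)
(n1-1)*s1^2 = 36 * 94.02 = 3384.72
(n2-1)*s2^2 = 19 * 12.4 = 235.6
numerator = 3384.72 + 235.6 = 3620.32
n1+n2-2 = 55
sp^2 = 3620.32 / 55 = 65.824

65.8240


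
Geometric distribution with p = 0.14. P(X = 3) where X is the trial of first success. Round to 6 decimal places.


P = (1-p)^(k-1) * p
(1-p)^(k-1) = 0.86^2 = 0.7396
P = 0.7396 * 0.14 = 0.103544

0.103544


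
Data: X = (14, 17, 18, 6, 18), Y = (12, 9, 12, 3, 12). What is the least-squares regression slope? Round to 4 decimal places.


b = sum((xi-xbar)(yi-ybar)) / sum((xi-xbar)^2)
n = 5, xbar = 73/5 = 14.6, ybar = 48/5 = 9.6
Sxy = sum((xi-xbar)(yi-ybar)) = 70.2
Sxx = sum((xi-xbar)^2) = 103.2
b = Sxy / Sxx = 117/172 ≈ 0.680233

0.6802


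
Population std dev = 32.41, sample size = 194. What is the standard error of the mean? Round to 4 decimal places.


SE = sigma / sqrt(n)
sqrt(194) ≈ 13.928388
SE = 32.41 / 13.928388 ≈ 2.326902

2.3269


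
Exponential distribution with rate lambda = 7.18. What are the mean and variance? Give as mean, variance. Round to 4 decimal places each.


mean = 1/lam, var = 1/lam^2
mean = 1 / 7.18 = 50/359 ≈ 0.139276
lam^2 = 7.18^2 = 51.5524
var = 1 / 51.5524 ≈ 0.019398

0.1393, 0.0194


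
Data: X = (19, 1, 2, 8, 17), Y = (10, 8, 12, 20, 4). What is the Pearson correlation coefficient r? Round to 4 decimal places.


r = sum((xi-xbar)(yi-ybar)) / sqrt(sum((xi-xbar)^2) * sum((yi-ybar)^2))
n = 5, xbar = 47/5 = 9.4, ybar = 54/5 = 10.8
Sxy = sum((xi-xbar)(yi-ybar)) = -57.6
Sxx = sum((xi-xbar)^2) = 277.2
Syy = sum((yi-ybar)^2) = 140.8
sqrt(Sxx*Syy) ≈ 197.559510
r = Sxy / sqrt(Sxx*Syy) = -57.6 / 197.559510 ≈ -0.291558

-0.2916


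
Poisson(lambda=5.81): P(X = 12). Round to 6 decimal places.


P = e^(-lam) * lam^k / k!
e^(-5.81) ≈ 0.002997430
lam^k = 5.81^12 ≈ 1479495296.027921
k! = 12! = 479001600
P = 0.002997430 * 1479495296.027921 / 479001600 ≈ 0.009258

0.009258


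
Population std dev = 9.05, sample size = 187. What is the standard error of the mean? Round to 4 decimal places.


SE = sigma / sqrt(n)
sqrt(187) ≈ 13.674794
SE = 9.05 / 13.674794 ≈ 0.661802

0.6618


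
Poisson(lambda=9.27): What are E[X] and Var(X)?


E[X] = Var(X) = lambda = 9.27

9.27, 9.27


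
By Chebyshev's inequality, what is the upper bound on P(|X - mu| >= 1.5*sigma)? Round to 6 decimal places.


P <= 1/k^2
k^2 = 1.5^2 = 2.25
1/k^2 = 1 / 2.25 = 4/9 ≈ 0.44444444

0.444444


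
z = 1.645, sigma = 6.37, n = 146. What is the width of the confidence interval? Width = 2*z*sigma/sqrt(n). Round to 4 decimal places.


width = 2*z*sigma/sqrt(n)
2*z*sigma = 2 * 1.645 * 6.37 = 20.9573
sqrt(146) ≈ 12.083046
width = 20.9573 / 12.083046 ≈ 1.734438

1.7344


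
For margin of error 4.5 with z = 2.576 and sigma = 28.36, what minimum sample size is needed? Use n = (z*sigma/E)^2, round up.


z*sigma/E = 2.576 * 28.36 / 4.5 ≈ 16.234524
(z*sigma/E)^2 ≈ 263.559784
round up: n = 264

264


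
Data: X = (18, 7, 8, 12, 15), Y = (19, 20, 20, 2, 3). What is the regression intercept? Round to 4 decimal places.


a = ybar - b*xbar, where b = sum((xi-xbar)(yi-ybar)) / sum((xi-xbar)^2)
n = 5, xbar = 60/5 = 12, ybar = 64/5 = 12.8
Sxy = sum((xi-xbar)(yi-ybar)) = -57
Sxx = sum((xi-xbar)^2) = 86
b = Sxy / Sxx = -57/86 ≈ -0.662791
a = 12.8 - (-0.662791) * 12 = 4462/215 ≈ 20.753488

20.7535


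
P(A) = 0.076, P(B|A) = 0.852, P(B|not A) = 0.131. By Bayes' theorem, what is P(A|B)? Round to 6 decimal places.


P(A|B) = P(B|A)*P(A) / P(B), P(B) = P(B|A)*P(A) + P(B|not A)*P(not A)
P(B|A)*P(A) = 0.852 * 0.076 = 0.064752
P(B|not A)*P(not A) = 0.131 * 0.924 = 0.121044
P(B) = 0.064752 + 0.121044 = 0.185796
P(A|B) = 0.064752 / 0.185796 ≈ 0.34851127

0.348511


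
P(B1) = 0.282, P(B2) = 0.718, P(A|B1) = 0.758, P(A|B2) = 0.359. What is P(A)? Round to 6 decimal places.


P(A) = P(A|B1)*P(B1) + P(A|B2)*P(B2)
P(A|B1)*P(B1) = 0.758 * 0.282 = 0.213756
P(A|B2)*P(B2) = 0.359 * 0.718 = 0.257762
P(A) = 0.213756 + 0.257762 = 0.471518

0.471518


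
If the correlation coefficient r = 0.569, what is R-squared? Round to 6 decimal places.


R^2 = r^2 = (0.569)^2 = 0.323761

0.323761


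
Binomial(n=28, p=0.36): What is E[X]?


E[X] = n*p = 28 * 0.36 = 10.08

10.08


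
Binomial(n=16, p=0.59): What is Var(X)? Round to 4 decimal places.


Var = n*p*(1-p) = 16 * 0.59 * 0.41 = 3.8704

3.8704


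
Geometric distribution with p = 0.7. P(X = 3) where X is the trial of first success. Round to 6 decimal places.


P = (1-p)^(k-1) * p
(1-p)^(k-1) = 0.3^2 = 0.09
P = 0.09 * 0.7 = 0.063

0.063000


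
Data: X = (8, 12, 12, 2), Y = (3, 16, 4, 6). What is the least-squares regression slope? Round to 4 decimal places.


b = sum((xi-xbar)(yi-ybar)) / sum((xi-xbar)^2)
n = 4, xbar = 34/4 = 8.5, ybar = 29/4 = 7.25
Sxy = sum((xi-xbar)(yi-ybar)) = 29.5
Sxx = sum((xi-xbar)^2) = 67
b = Sxy / Sxx = 59/134 ≈ 0.440299

0.4403


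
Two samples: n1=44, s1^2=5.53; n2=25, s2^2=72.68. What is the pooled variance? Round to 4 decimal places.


sp^2 = ((n1-1)*s1^2 + (n2-1)*s2^2)/(n1+n2-2)
(n1-1)*s1^2 = 43 * 5.53 = 237.79
(n2-1)*s2^2 = 24 * 72.68 = 1744.32
numerator = 237.79 + 1744.32 = 1982.11
n1+n2-2 = 67
sp^2 = 1982.11 / 67 = 198211/6700 ≈ 29.583731

29.5837


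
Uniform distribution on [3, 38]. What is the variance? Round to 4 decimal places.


Var = (b-a)^2 / 12
(b-a)^2 = (38 - 3)^2 = 1225
Var = 1225/12 ≈ 102.083333

102.0833


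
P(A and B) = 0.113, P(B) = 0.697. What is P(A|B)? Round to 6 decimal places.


P(A|B) = P(A and B) / P(B) = 0.113 / 0.697 = 113/697 ≈ 0.16212339

0.162123


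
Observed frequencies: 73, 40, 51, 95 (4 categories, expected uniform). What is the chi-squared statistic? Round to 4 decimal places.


chi2 = sum((O-E)^2/E), E = total/4
total = 259, E = 259/4 = 64.75
(73 - 64.75)^2 / 64.75 = 68.0625 / 64.75 = 1089/1036 ≈ 1.051158
(40 - 64.75)^2 / 64.75 = 612.5625 / 64.75 = 9801/1036 ≈ 9.460425
(51 - 64.75)^2 / 64.75 = 189.0625 / 64.75 = 3025/1036 ≈ 2.919884
(95 - 64.75)^2 / 64.75 = 915.0625 / 64.75 = 14641/1036 ≈ 14.132239
chi2 = 7139/259 ≈ 27.563707

27.5637


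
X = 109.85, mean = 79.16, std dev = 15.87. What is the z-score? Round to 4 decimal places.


z = (X - mu) / sigma
X - mu = 109.85 - 79.16 = 30.69
z = 30.69 / 15.87 = 1023/529 ≈ 1.933837

1.9338


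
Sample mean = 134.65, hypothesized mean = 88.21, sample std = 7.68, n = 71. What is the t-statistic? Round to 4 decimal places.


t = (xbar - mu0) / (s/sqrt(n))
xbar - mu0 = 134.65 - 88.21 = 46.44
sqrt(71) ≈ 8.42614977
s/sqrt(n) = 7.68 / 8.42614977 ≈ 0.91144831
t = 46.44 / 0.91144831 ≈ 50.951874

50.9519


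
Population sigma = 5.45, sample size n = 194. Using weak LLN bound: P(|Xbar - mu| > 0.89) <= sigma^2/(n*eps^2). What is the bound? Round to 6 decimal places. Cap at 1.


bound = min(1, sigma^2/(n*eps^2))
sigma^2 = 5.45^2 = 29.7025
n*eps^2 = 194 * 0.89^2 = 194 * 0.7921 = 153.6674
sigma^2/(n*eps^2) = 29.7025 / 153.6674 ≈ 0.19329083

0.193291


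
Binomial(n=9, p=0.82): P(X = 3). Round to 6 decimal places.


P = C(n,k) * p^k * (1-p)^(n-k)
C(9,3) = 84
p^k = 0.82^3 = 0.551368
(1-p)^(n-k) = 0.18^6 ≈ 0.00003401222
P = 84 * 0.551368 * 0.00003401222 ≈ 0.001575

0.001575


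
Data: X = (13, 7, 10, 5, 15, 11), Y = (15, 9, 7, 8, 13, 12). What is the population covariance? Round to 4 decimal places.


Cov = (1/n)*sum((xi-xbar)(yi-ybar))
n = 6, xbar = 61/6 ≈ 10.166667, ybar = 64/6 = 32/3 ≈ 10.666667
sum((xi-xbar)(yi-ybar)) = 133/3 ≈ 44.333333
Cov = 44.333333 / 6 = 133/18 ≈ 7.388889

7.3889


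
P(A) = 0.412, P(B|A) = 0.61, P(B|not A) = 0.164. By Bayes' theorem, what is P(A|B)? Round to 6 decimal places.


P(A|B) = P(B|A)*P(A) / P(B), P(B) = P(B|A)*P(A) + P(B|not A)*P(not A)
P(B|A)*P(A) = 0.61 * 0.412 = 0.25132
P(B|not A)*P(not A) = 0.164 * 0.588 = 0.096432
P(B) = 0.25132 + 0.096432 = 0.347752
P(A|B) = 0.25132 / 0.347752 ≈ 0.72269893

0.722699


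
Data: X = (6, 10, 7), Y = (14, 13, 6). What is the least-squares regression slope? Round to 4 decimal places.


b = sum((xi-xbar)(yi-ybar)) / sum((xi-xbar)^2)
n = 3, xbar = 23/3 ≈ 7.666667, ybar = 33/3 = 11
Sxy = sum((xi-xbar)(yi-ybar)) = 3
Sxx = sum((xi-xbar)^2) = 26/3 ≈ 8.666667
b = Sxy / Sxx = 9/26 ≈ 0.346154

0.3462


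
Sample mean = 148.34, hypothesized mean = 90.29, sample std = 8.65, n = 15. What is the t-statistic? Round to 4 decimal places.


t = (xbar - mu0) / (s/sqrt(n))
xbar - mu0 = 148.34 - 90.29 = 58.05
sqrt(15) ≈ 3.87298335
s/sqrt(n) = 8.65 / 3.87298335 ≈ 2.23342040
t = 58.05 / 2.23342040 ≈ 25.991524

25.9915


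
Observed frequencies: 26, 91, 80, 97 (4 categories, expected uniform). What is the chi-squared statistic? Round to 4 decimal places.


chi2 = sum((O-E)^2/E), E = total/4
total = 294, E = 294/4 = 73.5
(26 - 73.5)^2 / 73.5 = 2256.25 / 73.5 = 9025/294 ≈ 30.697279
(91 - 73.5)^2 / 73.5 = 306.25 / 73.5 = 25/6 ≈ 4.166667
(80 - 73.5)^2 / 73.5 = 42.25 / 73.5 = 169/294 ≈ 0.574830
(97 - 73.5)^2 / 73.5 = 552.25 / 73.5 = 2209/294 ≈ 7.513605
chi2 = 902/21 ≈ 42.952381

42.9524


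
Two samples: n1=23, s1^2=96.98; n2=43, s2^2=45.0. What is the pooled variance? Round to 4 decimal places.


sp^2 = ((n1-1)*s1^2 + (n2-1)*s2^2)/(n1+n2-2)
(n1-1)*s1^2 = 22 * 96.98 = 2133.56
(n2-1)*s2^2 = 42 * 45.0 = 1890
numerator = 2133.56 + 1890 = 4023.56
n1+n2-2 = 64
sp^2 = 4023.56 / 64 = 62.868125

62.8681


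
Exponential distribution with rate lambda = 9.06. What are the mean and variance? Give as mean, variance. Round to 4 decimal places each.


mean = 1/lam, var = 1/lam^2
mean = 1 / 9.06 = 50/453 ≈ 0.110375
lam^2 = 9.06^2 = 82.0836
var = 1 / 82.0836 ≈ 0.012183

0.1104, 0.0122
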